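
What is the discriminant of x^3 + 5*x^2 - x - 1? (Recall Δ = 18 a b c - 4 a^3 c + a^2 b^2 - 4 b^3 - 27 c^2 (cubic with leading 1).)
Δ = 592

For x^3 + a x^2 + b x + c the discriminant is Δ = 18 a b c - 4 a^3 c + a^2 b^2 - 4 b^3 - 27 c^2.
Plug a = 5, b = -1, c = -1:
  18*(5)*(-1)*(-1) - 4*(5)^3*(-1) + (5)^2*(-1)^2 - 4*(-1)^3 - 27*(-1)^2
  = 90 + (500) + 25 + (4) + (-27)
  = 592.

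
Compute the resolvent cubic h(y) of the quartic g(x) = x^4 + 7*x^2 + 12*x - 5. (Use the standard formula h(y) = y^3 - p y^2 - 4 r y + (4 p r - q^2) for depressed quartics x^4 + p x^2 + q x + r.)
h(y) = y^3 - 7*y^2 + 20*y - 284

Identify coefficients: p = 7, q = 12, r = -5.
Plug into h(y) = y^3 - p y^2 - 4 r y + (4 p r - q^2):
  h(y) = y^3 - (7) y^2 - 4*(-5) y + (4*(7)*(-5) - (12)^2)
       = y^3 + (-7) y^2 + (20) y + (-284).
Simplifying: h(y) = y^3 - 7*y^2 + 20*y - 284.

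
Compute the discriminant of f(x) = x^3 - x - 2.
Δ = -104

For a depressed cubic x^3 + p x + q the discriminant is Δ = -4 p^3 - 27 q^2 = -4*(-1)^3 - 27*(-2)^2 = 4 - 108 = -104.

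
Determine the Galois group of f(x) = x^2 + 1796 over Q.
Gal(K/Q) = Z/2Z (cyclic of order 2)

x^2 + 1796 is irreducible over Q since -1796 is not a rational square. The splitting field Q(sqrt(-1796)) has degree 2 over Q, and its unique nontrivial automorphism is sqrt(-1796) ↦ -sqrt(-1796). Hence Gal(Q(sqrt(-1796))/Q) = Z/2Z.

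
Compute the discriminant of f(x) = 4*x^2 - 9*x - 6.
Δ = 177

For a quadratic a x^2 + b x + c the discriminant is Δ = b^2 - 4ac = (-9)^2 - 4*(4)*(-6) = 81 - (-96) = 177.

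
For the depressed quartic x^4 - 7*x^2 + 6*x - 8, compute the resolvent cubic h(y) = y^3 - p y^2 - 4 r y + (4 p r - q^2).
h(y) = y^3 + 7*y^2 + 32*y + 188

Identify coefficients: p = -7, q = 6, r = -8.
Plug into h(y) = y^3 - p y^2 - 4 r y + (4 p r - q^2):
  h(y) = y^3 - (-7) y^2 - 4*(-8) y + (4*(-7)*(-8) - (6)^2)
       = y^3 + (7) y^2 + (32) y + (188).
Simplifying: h(y) = y^3 + 7*y^2 + 32*y + 188.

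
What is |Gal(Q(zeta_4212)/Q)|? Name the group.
|Gal(Q(zeta_4212)/Q)| = phi(4212) = 1296; group ≅ (Z/4212Z)^* ≅ Z/2Z × Z/12Z × Z/54Z

The n-th cyclotomic polynomial Φ_4212(x) is the minimal polynomial of zeta_4212 over Q and has degree phi(4212) = 1296. So Q(zeta_4212) is a degree-1296 Galois extension with Galois group (Z/4212Z)^*. By CRT, (Z/4212Z)^* ≅ (Z/4Z)^* × (Z/81Z)^* × (Z/13Z)^*. Each prime-power unit group is (Z/4Z)^* ≅ Z/2Z; (Z/81Z)^* ≅ Z/54Z; (Z/13Z)^* ≅ Z/12Z. Hence Gal(Q(zeta_4212)/Q) ≅ Z/2Z × Z/12Z × Z/54Z.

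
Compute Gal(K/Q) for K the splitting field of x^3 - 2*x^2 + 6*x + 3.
Gal(K/Q) = S_3 (symmetric group of order 6)

Compute the discriminant of x^3 + (-2)*x^2 + (6)*x + (3): Δ = -1515. Since Δ is not a rational square, the Galois group is not contained in A_3; it must be the full S_3 (irreducibility of the cubic rules out anything smaller).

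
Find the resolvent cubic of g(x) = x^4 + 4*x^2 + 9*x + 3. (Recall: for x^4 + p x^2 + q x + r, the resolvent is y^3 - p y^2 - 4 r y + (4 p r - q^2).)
h(y) = y^3 - 4*y^2 - 12*y - 33

Identify coefficients: p = 4, q = 9, r = 3.
Plug into h(y) = y^3 - p y^2 - 4 r y + (4 p r - q^2):
  h(y) = y^3 - (4) y^2 - 4*(3) y + (4*(4)*(3) - (9)^2)
       = y^3 + (-4) y^2 + (-12) y + (-33).
Simplifying: h(y) = y^3 - 4*y^2 - 12*y - 33.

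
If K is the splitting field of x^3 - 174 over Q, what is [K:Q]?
[K:Q] = 6

x^3 - 174 has one real root r = 174^(1/3) and two complex roots r*zeta_3, r*zeta_3^2 where zeta_3 = e^(2*pi*i/3). The splitting field is Q(r, zeta_3). [Q(r):Q] = 3 and [Q(zeta_3):Q] = 2 with gcd = 1, so [Q(r, zeta_3):Q] = 3 * 2 = 6.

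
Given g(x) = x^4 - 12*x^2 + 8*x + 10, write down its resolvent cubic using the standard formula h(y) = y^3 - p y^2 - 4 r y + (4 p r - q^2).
h(y) = y^3 + 12*y^2 - 40*y - 544

Identify coefficients: p = -12, q = 8, r = 10.
Plug into h(y) = y^3 - p y^2 - 4 r y + (4 p r - q^2):
  h(y) = y^3 - (-12) y^2 - 4*(10) y + (4*(-12)*(10) - (8)^2)
       = y^3 + (12) y^2 + (-40) y + (-544).
Simplifying: h(y) = y^3 + 12*y^2 - 40*y - 544.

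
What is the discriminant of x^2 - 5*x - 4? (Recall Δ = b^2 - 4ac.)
Δ = 41

For a quadratic a x^2 + b x + c the discriminant is Δ = b^2 - 4ac = (-5)^2 - 4*(1)*(-4) = 25 - (-16) = 41.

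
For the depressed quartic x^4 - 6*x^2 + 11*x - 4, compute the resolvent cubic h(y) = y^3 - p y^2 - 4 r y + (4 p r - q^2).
h(y) = y^3 + 6*y^2 + 16*y - 25

Identify coefficients: p = -6, q = 11, r = -4.
Plug into h(y) = y^3 - p y^2 - 4 r y + (4 p r - q^2):
  h(y) = y^3 - (-6) y^2 - 4*(-4) y + (4*(-6)*(-4) - (11)^2)
       = y^3 + (6) y^2 + (16) y + (-25).
Simplifying: h(y) = y^3 + 6*y^2 + 16*y - 25.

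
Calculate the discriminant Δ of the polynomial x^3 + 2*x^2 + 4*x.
Δ = -192

For x^3 + a x^2 + b x + c the discriminant is Δ = 18 a b c - 4 a^3 c + a^2 b^2 - 4 b^3 - 27 c^2.
Plug a = 2, b = 4, c = 0:
  18*(2)*(4)*(0) - 4*(2)^3*(0) + (2)^2*(4)^2 - 4*(4)^3 - 27*(0)^2
  = 0 + (0) + 64 + (-256) + (0)
  = -192.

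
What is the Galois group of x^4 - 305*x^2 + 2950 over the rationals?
Gal(K/Q) = V_4 (Klein four-group, Z/2Z × Z/2Z)

f factors as (x^2 - 295)(x^2 - 10), so the splitting field is K = Q(sqrt(295), sqrt(10)). The elements 295, 10, 2950 are all non-squares in Q, so sqrt(295) and sqrt(10) generate independent quadratic extensions. Thus [K:Q] = 4 and Gal(K/Q) is generated by the two order-2 automorphisms sqrt(295) ↦ -sqrt(295) and sqrt(10) ↦ -sqrt(10), giving V_4.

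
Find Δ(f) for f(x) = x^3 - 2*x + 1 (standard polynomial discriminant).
Δ = 5

For a depressed cubic x^3 + p x + q the discriminant is Δ = -4 p^3 - 27 q^2 = -4*(-2)^3 - 27*(1)^2 = 32 - 27 = 5.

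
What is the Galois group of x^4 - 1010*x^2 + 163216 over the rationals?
Gal(K/Q) = Z/2Z (cyclic of order 2)

f factors as (x^2 - 808)(x^2 - 202), so the splitting field is K = Q(sqrt(808), sqrt(202)). The squarefree part of 808 is 202 and the squarefree part of 202 is also 202, so sqrt(808) and sqrt(202) are both rational multiples of sqrt(202). Hence Q(sqrt(808)) = Q(sqrt(202)) = Q(sqrt(202)), and the splitting field collapses to a single degree-2 extension with Galois group Z/2Z.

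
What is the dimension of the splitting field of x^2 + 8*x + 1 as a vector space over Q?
[K:Q] = 2

The discriminant of x^2 + (8)*x + (1) is b^2 - 4c = 64 - (4) = 60. Since 60 is not a perfect square in Q, the polynomial is irreducible over Q. Its two roots generate a degree-2 extension, so [K:Q] = 2.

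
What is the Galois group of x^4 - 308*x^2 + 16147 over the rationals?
Gal(K/Q) = V_4 (Klein four-group, Z/2Z × Z/2Z)

f factors as (x^2 - 67)(x^2 - 241), so the splitting field is K = Q(sqrt(67), sqrt(241)). The elements 67, 241, 16147 are all non-squares in Q, so sqrt(67) and sqrt(241) generate independent quadratic extensions. Thus [K:Q] = 4 and Gal(K/Q) is generated by the two order-2 automorphisms sqrt(67) ↦ -sqrt(67) and sqrt(241) ↦ -sqrt(241), giving V_4.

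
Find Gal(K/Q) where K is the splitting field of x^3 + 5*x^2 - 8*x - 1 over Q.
Gal(K/Q) = S_3 (symmetric group of order 6)

Compute the discriminant of x^3 + (5)*x^2 + (-8)*x + (-1): Δ = 4841. Since Δ is not a rational square, the Galois group is not contained in A_3; it must be the full S_3 (irreducibility of the cubic rules out anything smaller).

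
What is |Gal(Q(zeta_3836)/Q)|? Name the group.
|Gal(Q(zeta_3836)/Q)| = phi(3836) = 1632; group ≅ (Z/3836Z)^* ≅ Z/2Z × Z/6Z × Z/136Z

The n-th cyclotomic polynomial Φ_3836(x) is the minimal polynomial of zeta_3836 over Q and has degree phi(3836) = 1632. So Q(zeta_3836) is a degree-1632 Galois extension with Galois group (Z/3836Z)^*. By CRT, (Z/3836Z)^* ≅ (Z/4Z)^* × (Z/7Z)^* × (Z/137Z)^*. Each prime-power unit group is (Z/4Z)^* ≅ Z/2Z; (Z/7Z)^* ≅ Z/6Z; (Z/137Z)^* ≅ Z/136Z. Hence Gal(Q(zeta_3836)/Q) ≅ Z/2Z × Z/6Z × Z/136Z.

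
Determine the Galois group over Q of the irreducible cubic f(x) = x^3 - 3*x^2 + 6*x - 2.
Gal(K/Q) = S_3 (symmetric group of order 6)

Compute the discriminant of x^3 + (-3)*x^2 + (6)*x + (-2): Δ = -216. Since Δ is not a rational square, the Galois group is not contained in A_3; it must be the full S_3 (irreducibility of the cubic rules out anything smaller).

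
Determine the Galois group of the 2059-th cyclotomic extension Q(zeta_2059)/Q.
|Gal(Q(zeta_2059)/Q)| = phi(2059) = 1960; group ≅ (Z/2059Z)^* ≅ Z/28Z × Z/70Z

The n-th cyclotomic polynomial Φ_2059(x) is the minimal polynomial of zeta_2059 over Q and has degree phi(2059) = 1960. So Q(zeta_2059) is a degree-1960 Galois extension with Galois group (Z/2059Z)^*. By CRT, (Z/2059Z)^* ≅ (Z/29Z)^* × (Z/71Z)^*. Each prime-power unit group is (Z/29Z)^* ≅ Z/28Z; (Z/71Z)^* ≅ Z/70Z. Hence Gal(Q(zeta_2059)/Q) ≅ Z/28Z × Z/70Z.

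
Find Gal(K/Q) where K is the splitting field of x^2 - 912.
Gal(K/Q) = Z/2Z (cyclic of order 2)

x^2 - 912 is irreducible over Q since 912 is not a rational square. The splitting field Q(sqrt(912)) has degree 2 over Q, and its unique nontrivial automorphism is sqrt(912) ↦ -sqrt(912). Hence Gal(Q(sqrt(912))/Q) = Z/2Z.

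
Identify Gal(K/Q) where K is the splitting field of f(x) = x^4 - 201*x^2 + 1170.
Gal(K/Q) = V_4 (Klein four-group, Z/2Z × Z/2Z)

f factors as (x^2 - 195)(x^2 - 6), so the splitting field is K = Q(sqrt(195), sqrt(6)). The elements 195, 6, 1170 are all non-squares in Q, so sqrt(195) and sqrt(6) generate independent quadratic extensions. Thus [K:Q] = 4 and Gal(K/Q) is generated by the two order-2 automorphisms sqrt(195) ↦ -sqrt(195) and sqrt(6) ↦ -sqrt(6), giving V_4.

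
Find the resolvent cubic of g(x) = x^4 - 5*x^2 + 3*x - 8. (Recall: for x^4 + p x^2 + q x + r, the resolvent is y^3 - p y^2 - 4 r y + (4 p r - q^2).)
h(y) = y^3 + 5*y^2 + 32*y + 151

Identify coefficients: p = -5, q = 3, r = -8.
Plug into h(y) = y^3 - p y^2 - 4 r y + (4 p r - q^2):
  h(y) = y^3 - (-5) y^2 - 4*(-8) y + (4*(-5)*(-8) - (3)^2)
       = y^3 + (5) y^2 + (32) y + (151).
Simplifying: h(y) = y^3 + 5*y^2 + 32*y + 151.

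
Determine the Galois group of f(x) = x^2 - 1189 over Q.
Gal(K/Q) = Z/2Z (cyclic of order 2)

x^2 - 1189 is irreducible over Q since 1189 is not a rational square. The splitting field Q(sqrt(1189)) has degree 2 over Q, and its unique nontrivial automorphism is sqrt(1189) ↦ -sqrt(1189). Hence Gal(Q(sqrt(1189))/Q) = Z/2Z.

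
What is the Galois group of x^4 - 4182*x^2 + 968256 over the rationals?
Gal(K/Q) = Z/2Z (cyclic of order 2)

f factors as (x^2 - 3936)(x^2 - 246), so the splitting field is K = Q(sqrt(3936), sqrt(246)). The squarefree part of 3936 is 246 and the squarefree part of 246 is also 246, so sqrt(3936) and sqrt(246) are both rational multiples of sqrt(246). Hence Q(sqrt(3936)) = Q(sqrt(246)) = Q(sqrt(246)), and the splitting field collapses to a single degree-2 extension with Galois group Z/2Z.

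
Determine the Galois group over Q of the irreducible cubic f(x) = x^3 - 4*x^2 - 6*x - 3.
Gal(K/Q) = S_3 (symmetric group of order 6)

Compute the discriminant of x^3 + (-4)*x^2 + (-6)*x + (-3): Δ = -867. Since Δ is not a rational square, the Galois group is not contained in A_3; it must be the full S_3 (irreducibility of the cubic rules out anything smaller).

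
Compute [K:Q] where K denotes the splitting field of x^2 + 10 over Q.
[K:Q] = 2

The discriminant of x^2 + (0)*x + (10) is b^2 - 4c = 0 - (40) = -40. Since -40 is not a perfect square in Q, the polynomial is irreducible over Q. Its two roots generate a degree-2 extension, so [K:Q] = 2.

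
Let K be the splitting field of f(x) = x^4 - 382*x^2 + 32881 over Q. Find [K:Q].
[K:Q] = 4

f factors as (x^2 - 131)(x^2 - 251); the splitting field is K = Q(sqrt(131), sqrt(251)). Since 131, 251, and 32881 are all non-squares in Q, the three subfields Q(sqrt(131)), Q(sqrt(251)), Q(sqrt(32881)) are distinct degree-2 extensions, so [K:Q] = 4 (Klein four Galois group).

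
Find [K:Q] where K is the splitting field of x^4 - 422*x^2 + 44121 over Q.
[K:Q] = 4

f factors as (x^2 - 231)(x^2 - 191); the splitting field is K = Q(sqrt(231), sqrt(191)). Since 231, 191, and 44121 are all non-squares in Q, the three subfields Q(sqrt(231)), Q(sqrt(191)), Q(sqrt(44121)) are distinct degree-2 extensions, so [K:Q] = 4 (Klein four Galois group).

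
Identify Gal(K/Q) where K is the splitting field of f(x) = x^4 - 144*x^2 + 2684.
Gal(K/Q) = V_4 (Klein four-group, Z/2Z × Z/2Z)

f factors as (x^2 - 22)(x^2 - 122), so the splitting field is K = Q(sqrt(22), sqrt(122)). The elements 22, 122, 2684 are all non-squares in Q, so sqrt(22) and sqrt(122) generate independent quadratic extensions. Thus [K:Q] = 4 and Gal(K/Q) is generated by the two order-2 automorphisms sqrt(22) ↦ -sqrt(22) and sqrt(122) ↦ -sqrt(122), giving V_4.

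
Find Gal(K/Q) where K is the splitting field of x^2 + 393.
Gal(K/Q) = Z/2Z (cyclic of order 2)

x^2 + 393 is irreducible over Q since -393 is not a rational square. The splitting field Q(sqrt(-393)) has degree 2 over Q, and its unique nontrivial automorphism is sqrt(-393) ↦ -sqrt(-393). Hence Gal(Q(sqrt(-393))/Q) = Z/2Z.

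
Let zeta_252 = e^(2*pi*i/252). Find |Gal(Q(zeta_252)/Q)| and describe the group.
|Gal(Q(zeta_252)/Q)| = phi(252) = 72; group ≅ (Z/252Z)^* ≅ Z/2Z × Z/6Z × Z/6Z

The n-th cyclotomic polynomial Φ_252(x) is the minimal polynomial of zeta_252 over Q and has degree phi(252) = 72. So Q(zeta_252) is a degree-72 Galois extension with Galois group (Z/252Z)^*. By CRT, (Z/252Z)^* ≅ (Z/4Z)^* × (Z/9Z)^* × (Z/7Z)^*. Each prime-power unit group is (Z/4Z)^* ≅ Z/2Z; (Z/9Z)^* ≅ Z/6Z; (Z/7Z)^* ≅ Z/6Z. Hence Gal(Q(zeta_252)/Q) ≅ Z/2Z × Z/6Z × Z/6Z.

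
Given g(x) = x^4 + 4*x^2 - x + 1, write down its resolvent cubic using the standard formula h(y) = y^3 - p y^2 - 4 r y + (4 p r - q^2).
h(y) = y^3 - 4*y^2 - 4*y + 15

Identify coefficients: p = 4, q = -1, r = 1.
Plug into h(y) = y^3 - p y^2 - 4 r y + (4 p r - q^2):
  h(y) = y^3 - (4) y^2 - 4*(1) y + (4*(4)*(1) - (-1)^2)
       = y^3 + (-4) y^2 + (-4) y + (15).
Simplifying: h(y) = y^3 - 4*y^2 - 4*y + 15.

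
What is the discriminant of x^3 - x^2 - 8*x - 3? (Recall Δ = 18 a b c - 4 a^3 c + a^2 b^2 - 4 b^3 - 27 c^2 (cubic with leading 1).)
Δ = 1425

For x^3 + a x^2 + b x + c the discriminant is Δ = 18 a b c - 4 a^3 c + a^2 b^2 - 4 b^3 - 27 c^2.
Plug a = -1, b = -8, c = -3:
  18*(-1)*(-8)*(-3) - 4*(-1)^3*(-3) + (-1)^2*(-8)^2 - 4*(-8)^3 - 27*(-3)^2
  = -432 + (-12) + 64 + (2048) + (-243)
  = 1425.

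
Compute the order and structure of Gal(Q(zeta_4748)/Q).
|Gal(Q(zeta_4748)/Q)| = phi(4748) = 2372; group ≅ (Z/4748Z)^* ≅ Z/2Z × Z/1186Z

The n-th cyclotomic polynomial Φ_4748(x) is the minimal polynomial of zeta_4748 over Q and has degree phi(4748) = 2372. So Q(zeta_4748) is a degree-2372 Galois extension with Galois group (Z/4748Z)^*. By CRT, (Z/4748Z)^* ≅ (Z/4Z)^* × (Z/1187Z)^*. Each prime-power unit group is (Z/4Z)^* ≅ Z/2Z; (Z/1187Z)^* ≅ Z/1186Z. Hence Gal(Q(zeta_4748)/Q) ≅ Z/2Z × Z/1186Z.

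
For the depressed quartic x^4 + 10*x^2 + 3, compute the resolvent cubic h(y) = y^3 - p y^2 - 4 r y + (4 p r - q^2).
h(y) = y^3 - 10*y^2 - 12*y + 120

Identify coefficients: p = 10, q = 0, r = 3.
Plug into h(y) = y^3 - p y^2 - 4 r y + (4 p r - q^2):
  h(y) = y^3 - (10) y^2 - 4*(3) y + (4*(10)*(3) - (0)^2)
       = y^3 + (-10) y^2 + (-12) y + (120).
Simplifying: h(y) = y^3 - 10*y^2 - 12*y + 120.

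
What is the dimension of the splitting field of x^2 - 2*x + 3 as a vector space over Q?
[K:Q] = 2

The discriminant of x^2 + (-2)*x + (3) is b^2 - 4c = 4 - (12) = -8. Since -8 is not a perfect square in Q, the polynomial is irreducible over Q. Its two roots generate a degree-2 extension, so [K:Q] = 2.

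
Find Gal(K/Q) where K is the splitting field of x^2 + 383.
Gal(K/Q) = Z/2Z (cyclic of order 2)

x^2 + 383 is irreducible over Q since -383 is not a rational square. The splitting field Q(sqrt(-383)) has degree 2 over Q, and its unique nontrivial automorphism is sqrt(-383) ↦ -sqrt(-383). Hence Gal(Q(sqrt(-383))/Q) = Z/2Z.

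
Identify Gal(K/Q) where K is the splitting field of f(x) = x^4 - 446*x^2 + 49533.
Gal(K/Q) = V_4 (Klein four-group, Z/2Z × Z/2Z)

f factors as (x^2 - 237)(x^2 - 209), so the splitting field is K = Q(sqrt(237), sqrt(209)). The elements 237, 209, 49533 are all non-squares in Q, so sqrt(237) and sqrt(209) generate independent quadratic extensions. Thus [K:Q] = 4 and Gal(K/Q) is generated by the two order-2 automorphisms sqrt(237) ↦ -sqrt(237) and sqrt(209) ↦ -sqrt(209), giving V_4.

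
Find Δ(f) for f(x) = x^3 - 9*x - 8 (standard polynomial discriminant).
Δ = 1188

For a depressed cubic x^3 + p x + q the discriminant is Δ = -4 p^3 - 27 q^2 = -4*(-9)^3 - 27*(-8)^2 = 2916 - 1728 = 1188.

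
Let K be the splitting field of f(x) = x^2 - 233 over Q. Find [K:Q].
[K:Q] = 2

The polynomial x^2 - 233 is irreducible over Q since 233 is not a perfect square. Its splitting field is Q(sqrt(233)), which has degree 2 over Q.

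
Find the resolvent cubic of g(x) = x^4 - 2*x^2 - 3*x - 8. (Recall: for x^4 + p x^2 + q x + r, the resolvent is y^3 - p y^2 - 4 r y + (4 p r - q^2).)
h(y) = y^3 + 2*y^2 + 32*y + 55

Identify coefficients: p = -2, q = -3, r = -8.
Plug into h(y) = y^3 - p y^2 - 4 r y + (4 p r - q^2):
  h(y) = y^3 - (-2) y^2 - 4*(-8) y + (4*(-2)*(-8) - (-3)^2)
       = y^3 + (2) y^2 + (32) y + (55).
Simplifying: h(y) = y^3 + 2*y^2 + 32*y + 55.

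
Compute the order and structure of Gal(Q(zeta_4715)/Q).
|Gal(Q(zeta_4715)/Q)| = phi(4715) = 3520; group ≅ (Z/4715Z)^* ≅ Z/4Z × Z/22Z × Z/40Z

The n-th cyclotomic polynomial Φ_4715(x) is the minimal polynomial of zeta_4715 over Q and has degree phi(4715) = 3520. So Q(zeta_4715) is a degree-3520 Galois extension with Galois group (Z/4715Z)^*. By CRT, (Z/4715Z)^* ≅ (Z/5Z)^* × (Z/23Z)^* × (Z/41Z)^*. Each prime-power unit group is (Z/5Z)^* ≅ Z/4Z; (Z/23Z)^* ≅ Z/22Z; (Z/41Z)^* ≅ Z/40Z. Hence Gal(Q(zeta_4715)/Q) ≅ Z/4Z × Z/22Z × Z/40Z.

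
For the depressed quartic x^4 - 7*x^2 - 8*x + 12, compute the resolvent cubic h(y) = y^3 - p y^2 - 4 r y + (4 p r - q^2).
h(y) = y^3 + 7*y^2 - 48*y - 400

Identify coefficients: p = -7, q = -8, r = 12.
Plug into h(y) = y^3 - p y^2 - 4 r y + (4 p r - q^2):
  h(y) = y^3 - (-7) y^2 - 4*(12) y + (4*(-7)*(12) - (-8)^2)
       = y^3 + (7) y^2 + (-48) y + (-400).
Simplifying: h(y) = y^3 + 7*y^2 - 48*y - 400.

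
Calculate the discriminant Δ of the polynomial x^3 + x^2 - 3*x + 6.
Δ = -1203

For x^3 + a x^2 + b x + c the discriminant is Δ = 18 a b c - 4 a^3 c + a^2 b^2 - 4 b^3 - 27 c^2.
Plug a = 1, b = -3, c = 6:
  18*(1)*(-3)*(6) - 4*(1)^3*(6) + (1)^2*(-3)^2 - 4*(-3)^3 - 27*(6)^2
  = -324 + (-24) + 9 + (108) + (-972)
  = -1203.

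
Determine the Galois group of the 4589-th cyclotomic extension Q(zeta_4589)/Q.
|Gal(Q(zeta_4589)/Q)| = phi(4589) = 4224; group ≅ (Z/4589Z)^* ≅ Z/12Z × Z/352Z

The n-th cyclotomic polynomial Φ_4589(x) is the minimal polynomial of zeta_4589 over Q and has degree phi(4589) = 4224. So Q(zeta_4589) is a degree-4224 Galois extension with Galois group (Z/4589Z)^*. By CRT, (Z/4589Z)^* ≅ (Z/13Z)^* × (Z/353Z)^*. Each prime-power unit group is (Z/13Z)^* ≅ Z/12Z; (Z/353Z)^* ≅ Z/352Z. Hence Gal(Q(zeta_4589)/Q) ≅ Z/12Z × Z/352Z.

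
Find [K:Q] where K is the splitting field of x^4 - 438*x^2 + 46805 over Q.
[K:Q] = 4

f factors as (x^2 - 253)(x^2 - 185); the splitting field is K = Q(sqrt(253), sqrt(185)). Since 253, 185, and 46805 are all non-squares in Q, the three subfields Q(sqrt(253)), Q(sqrt(185)), Q(sqrt(46805)) are distinct degree-2 extensions, so [K:Q] = 4 (Klein four Galois group).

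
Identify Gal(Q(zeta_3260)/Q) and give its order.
|Gal(Q(zeta_3260)/Q)| = phi(3260) = 1296; group ≅ (Z/3260Z)^* ≅ Z/2Z × Z/4Z × Z/162Z

The n-th cyclotomic polynomial Φ_3260(x) is the minimal polynomial of zeta_3260 over Q and has degree phi(3260) = 1296. So Q(zeta_3260) is a degree-1296 Galois extension with Galois group (Z/3260Z)^*. By CRT, (Z/3260Z)^* ≅ (Z/4Z)^* × (Z/5Z)^* × (Z/163Z)^*. Each prime-power unit group is (Z/4Z)^* ≅ Z/2Z; (Z/5Z)^* ≅ Z/4Z; (Z/163Z)^* ≅ Z/162Z. Hence Gal(Q(zeta_3260)/Q) ≅ Z/2Z × Z/4Z × Z/162Z.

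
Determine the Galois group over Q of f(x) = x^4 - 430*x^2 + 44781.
Gal(K/Q) = V_4 (Klein four-group, Z/2Z × Z/2Z)

f factors as (x^2 - 177)(x^2 - 253), so the splitting field is K = Q(sqrt(177), sqrt(253)). The elements 177, 253, 44781 are all non-squares in Q, so sqrt(177) and sqrt(253) generate independent quadratic extensions. Thus [K:Q] = 4 and Gal(K/Q) is generated by the two order-2 automorphisms sqrt(177) ↦ -sqrt(177) and sqrt(253) ↦ -sqrt(253), giving V_4.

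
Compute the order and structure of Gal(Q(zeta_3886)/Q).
|Gal(Q(zeta_3886)/Q)| = phi(3886) = 1848; group ≅ (Z/3886Z)^* ≅ Z/28Z × Z/66Z

The n-th cyclotomic polynomial Φ_3886(x) is the minimal polynomial of zeta_3886 over Q and has degree phi(3886) = 1848. So Q(zeta_3886) is a degree-1848 Galois extension with Galois group (Z/3886Z)^*. By CRT, (Z/3886Z)^* ≅ (Z/2Z)^* × (Z/29Z)^* × (Z/67Z)^*. Each prime-power unit group is (Z/2Z)^* ≅ trivial group (order 1); (Z/29Z)^* ≅ Z/28Z; (Z/67Z)^* ≅ Z/66Z. Hence Gal(Q(zeta_3886)/Q) ≅ Z/28Z × Z/66Z.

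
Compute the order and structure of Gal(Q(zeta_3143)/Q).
|Gal(Q(zeta_3143)/Q)| = phi(3143) = 2688; group ≅ (Z/3143Z)^* ≅ Z/6Z × Z/448Z

The n-th cyclotomic polynomial Φ_3143(x) is the minimal polynomial of zeta_3143 over Q and has degree phi(3143) = 2688. So Q(zeta_3143) is a degree-2688 Galois extension with Galois group (Z/3143Z)^*. By CRT, (Z/3143Z)^* ≅ (Z/7Z)^* × (Z/449Z)^*. Each prime-power unit group is (Z/7Z)^* ≅ Z/6Z; (Z/449Z)^* ≅ Z/448Z. Hence Gal(Q(zeta_3143)/Q) ≅ Z/6Z × Z/448Z.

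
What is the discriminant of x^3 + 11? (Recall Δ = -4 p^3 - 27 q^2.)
Δ = -3267

For a depressed cubic x^3 + p x + q the discriminant is Δ = -4 p^3 - 27 q^2 = -4*(0)^3 - 27*(11)^2 = 0 - 3267 = -3267.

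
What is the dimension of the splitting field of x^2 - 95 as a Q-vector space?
[K:Q] = 2

The polynomial x^2 - 95 is irreducible over Q since 95 is not a perfect square. Its splitting field is Q(sqrt(95)), which has degree 2 over Q.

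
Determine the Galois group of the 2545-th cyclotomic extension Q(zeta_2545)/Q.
|Gal(Q(zeta_2545)/Q)| = phi(2545) = 2032; group ≅ (Z/2545Z)^* ≅ Z/4Z × Z/508Z

The n-th cyclotomic polynomial Φ_2545(x) is the minimal polynomial of zeta_2545 over Q and has degree phi(2545) = 2032. So Q(zeta_2545) is a degree-2032 Galois extension with Galois group (Z/2545Z)^*. By CRT, (Z/2545Z)^* ≅ (Z/5Z)^* × (Z/509Z)^*. Each prime-power unit group is (Z/5Z)^* ≅ Z/4Z; (Z/509Z)^* ≅ Z/508Z. Hence Gal(Q(zeta_2545)/Q) ≅ Z/4Z × Z/508Z.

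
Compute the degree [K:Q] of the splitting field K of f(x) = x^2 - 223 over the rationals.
[K:Q] = 2

The polynomial x^2 - 223 is irreducible over Q since 223 is not a perfect square. Its splitting field is Q(sqrt(223)), which has degree 2 over Q.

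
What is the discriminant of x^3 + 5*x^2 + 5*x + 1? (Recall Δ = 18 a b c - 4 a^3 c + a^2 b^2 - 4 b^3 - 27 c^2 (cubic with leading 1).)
Δ = 48

For x^3 + a x^2 + b x + c the discriminant is Δ = 18 a b c - 4 a^3 c + a^2 b^2 - 4 b^3 - 27 c^2.
Plug a = 5, b = 5, c = 1:
  18*(5)*(5)*(1) - 4*(5)^3*(1) + (5)^2*(5)^2 - 4*(5)^3 - 27*(1)^2
  = 450 + (-500) + 625 + (-500) + (-27)
  = 48.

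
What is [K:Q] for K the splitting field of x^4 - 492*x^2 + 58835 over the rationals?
[K:Q] = 4

f factors as (x^2 - 205)(x^2 - 287); the splitting field is K = Q(sqrt(205), sqrt(287)). Since 205, 287, and 58835 are all non-squares in Q, the three subfields Q(sqrt(205)), Q(sqrt(287)), Q(sqrt(58835)) are distinct degree-2 extensions, so [K:Q] = 4 (Klein four Galois group).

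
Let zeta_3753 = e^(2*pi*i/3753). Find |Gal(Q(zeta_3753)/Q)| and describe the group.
|Gal(Q(zeta_3753)/Q)| = phi(3753) = 2484; group ≅ (Z/3753Z)^* ≅ Z/18Z × Z/138Z

The n-th cyclotomic polynomial Φ_3753(x) is the minimal polynomial of zeta_3753 over Q and has degree phi(3753) = 2484. So Q(zeta_3753) is a degree-2484 Galois extension with Galois group (Z/3753Z)^*. By CRT, (Z/3753Z)^* ≅ (Z/27Z)^* × (Z/139Z)^*. Each prime-power unit group is (Z/27Z)^* ≅ Z/18Z; (Z/139Z)^* ≅ Z/138Z. Hence Gal(Q(zeta_3753)/Q) ≅ Z/18Z × Z/138Z.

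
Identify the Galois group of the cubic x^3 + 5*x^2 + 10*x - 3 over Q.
Gal(K/Q) = S_3 (symmetric group of order 6)

Compute the discriminant of x^3 + (5)*x^2 + (10)*x + (-3): Δ = -2943. Since Δ is not a rational square, the Galois group is not contained in A_3; it must be the full S_3 (irreducibility of the cubic rules out anything smaller).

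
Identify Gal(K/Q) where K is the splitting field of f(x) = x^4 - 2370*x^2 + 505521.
Gal(K/Q) = Z/2Z (cyclic of order 2)

f factors as (x^2 - 2133)(x^2 - 237), so the splitting field is K = Q(sqrt(2133), sqrt(237)). The squarefree part of 2133 is 237 and the squarefree part of 237 is also 237, so sqrt(2133) and sqrt(237) are both rational multiples of sqrt(237). Hence Q(sqrt(2133)) = Q(sqrt(237)) = Q(sqrt(237)), and the splitting field collapses to a single degree-2 extension with Galois group Z/2Z.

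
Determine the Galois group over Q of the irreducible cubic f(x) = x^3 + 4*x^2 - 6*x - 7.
Gal(K/Q) = S_3 (symmetric group of order 6)

Compute the discriminant of x^3 + (4)*x^2 + (-6)*x + (-7): Δ = 4933. Since Δ is not a rational square, the Galois group is not contained in A_3; it must be the full S_3 (irreducibility of the cubic rules out anything smaller).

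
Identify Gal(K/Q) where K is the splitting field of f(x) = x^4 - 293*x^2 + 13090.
Gal(K/Q) = V_4 (Klein four-group, Z/2Z × Z/2Z)

f factors as (x^2 - 238)(x^2 - 55), so the splitting field is K = Q(sqrt(238), sqrt(55)). The elements 238, 55, 13090 are all non-squares in Q, so sqrt(238) and sqrt(55) generate independent quadratic extensions. Thus [K:Q] = 4 and Gal(K/Q) is generated by the two order-2 automorphisms sqrt(238) ↦ -sqrt(238) and sqrt(55) ↦ -sqrt(55), giving V_4.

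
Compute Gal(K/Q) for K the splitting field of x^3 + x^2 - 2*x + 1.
Gal(K/Q) = S_3 (symmetric group of order 6)

Compute the discriminant of x^3 + (1)*x^2 + (-2)*x + (1): Δ = -31. Since Δ is not a rational square, the Galois group is not contained in A_3; it must be the full S_3 (irreducibility of the cubic rules out anything smaller).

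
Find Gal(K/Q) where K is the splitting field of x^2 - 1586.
Gal(K/Q) = Z/2Z (cyclic of order 2)

x^2 - 1586 is irreducible over Q since 1586 is not a rational square. The splitting field Q(sqrt(1586)) has degree 2 over Q, and its unique nontrivial automorphism is sqrt(1586) ↦ -sqrt(1586). Hence Gal(Q(sqrt(1586))/Q) = Z/2Z.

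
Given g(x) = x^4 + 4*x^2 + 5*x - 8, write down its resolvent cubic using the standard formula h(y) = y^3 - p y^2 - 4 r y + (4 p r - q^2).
h(y) = y^3 - 4*y^2 + 32*y - 153

Identify coefficients: p = 4, q = 5, r = -8.
Plug into h(y) = y^3 - p y^2 - 4 r y + (4 p r - q^2):
  h(y) = y^3 - (4) y^2 - 4*(-8) y + (4*(4)*(-8) - (5)^2)
       = y^3 + (-4) y^2 + (32) y + (-153).
Simplifying: h(y) = y^3 - 4*y^2 + 32*y - 153.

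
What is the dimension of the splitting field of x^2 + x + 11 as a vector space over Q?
[K:Q] = 2

The discriminant of x^2 + (1)*x + (11) is b^2 - 4c = 1 - (44) = -43. Since -43 is not a perfect square in Q, the polynomial is irreducible over Q. Its two roots generate a degree-2 extension, so [K:Q] = 2.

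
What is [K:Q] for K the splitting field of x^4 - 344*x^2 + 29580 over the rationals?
[K:Q] = 4

f factors as (x^2 - 174)(x^2 - 170); the splitting field is K = Q(sqrt(174), sqrt(170)). Since 174, 170, and 29580 are all non-squares in Q, the three subfields Q(sqrt(174)), Q(sqrt(170)), Q(sqrt(29580)) are distinct degree-2 extensions, so [K:Q] = 4 (Klein four Galois group).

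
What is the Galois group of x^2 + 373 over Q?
Gal(K/Q) = Z/2Z (cyclic of order 2)

x^2 + 373 is irreducible over Q since -373 is not a rational square. The splitting field Q(sqrt(-373)) has degree 2 over Q, and its unique nontrivial automorphism is sqrt(-373) ↦ -sqrt(-373). Hence Gal(Q(sqrt(-373))/Q) = Z/2Z.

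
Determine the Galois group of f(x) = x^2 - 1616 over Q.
Gal(K/Q) = Z/2Z (cyclic of order 2)

x^2 - 1616 is irreducible over Q since 1616 is not a rational square. The splitting field Q(sqrt(1616)) has degree 2 over Q, and its unique nontrivial automorphism is sqrt(1616) ↦ -sqrt(1616). Hence Gal(Q(sqrt(1616))/Q) = Z/2Z.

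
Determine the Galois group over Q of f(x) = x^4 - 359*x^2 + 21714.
Gal(K/Q) = V_4 (Klein four-group, Z/2Z × Z/2Z)

f factors as (x^2 - 282)(x^2 - 77), so the splitting field is K = Q(sqrt(282), sqrt(77)). The elements 282, 77, 21714 are all non-squares in Q, so sqrt(282) and sqrt(77) generate independent quadratic extensions. Thus [K:Q] = 4 and Gal(K/Q) is generated by the two order-2 automorphisms sqrt(282) ↦ -sqrt(282) and sqrt(77) ↦ -sqrt(77), giving V_4.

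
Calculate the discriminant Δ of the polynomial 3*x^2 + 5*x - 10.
Δ = 145

For a quadratic a x^2 + b x + c the discriminant is Δ = b^2 - 4ac = (5)^2 - 4*(3)*(-10) = 25 - (-120) = 145.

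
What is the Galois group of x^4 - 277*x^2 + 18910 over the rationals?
Gal(K/Q) = V_4 (Klein four-group, Z/2Z × Z/2Z)

f factors as (x^2 - 122)(x^2 - 155), so the splitting field is K = Q(sqrt(122), sqrt(155)). The elements 122, 155, 18910 are all non-squares in Q, so sqrt(122) and sqrt(155) generate independent quadratic extensions. Thus [K:Q] = 4 and Gal(K/Q) is generated by the two order-2 automorphisms sqrt(122) ↦ -sqrt(122) and sqrt(155) ↦ -sqrt(155), giving V_4.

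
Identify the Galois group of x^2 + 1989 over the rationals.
Gal(K/Q) = Z/2Z (cyclic of order 2)

x^2 + 1989 is irreducible over Q since -1989 is not a rational square. The splitting field Q(sqrt(-1989)) has degree 2 over Q, and its unique nontrivial automorphism is sqrt(-1989) ↦ -sqrt(-1989). Hence Gal(Q(sqrt(-1989))/Q) = Z/2Z.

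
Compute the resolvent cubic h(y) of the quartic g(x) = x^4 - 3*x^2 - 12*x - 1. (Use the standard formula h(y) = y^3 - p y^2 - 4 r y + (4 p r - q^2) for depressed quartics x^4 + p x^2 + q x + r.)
h(y) = y^3 + 3*y^2 + 4*y - 132

Identify coefficients: p = -3, q = -12, r = -1.
Plug into h(y) = y^3 - p y^2 - 4 r y + (4 p r - q^2):
  h(y) = y^3 - (-3) y^2 - 4*(-1) y + (4*(-3)*(-1) - (-12)^2)
       = y^3 + (3) y^2 + (4) y + (-132).
Simplifying: h(y) = y^3 + 3*y^2 + 4*y - 132.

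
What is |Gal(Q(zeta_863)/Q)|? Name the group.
|Gal(Q(zeta_863)/Q)| = phi(863) = 862; group ≅ (Z/863Z)^* ≅ Z/862Z

The n-th cyclotomic polynomial Φ_863(x) is the minimal polynomial of zeta_863 over Q and has degree phi(863) = 862. So Q(zeta_863) is a degree-862 Galois extension with Galois group (Z/863Z)^*. (Z/863Z)^* is cyclic since 863 is an odd prime power (or 4). Hence Gal(Q(zeta_863)/Q) ≅ Z/862Z.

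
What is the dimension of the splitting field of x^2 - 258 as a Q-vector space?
[K:Q] = 2

The polynomial x^2 - 258 is irreducible over Q since 258 is not a perfect square. Its splitting field is Q(sqrt(258)), which has degree 2 over Q.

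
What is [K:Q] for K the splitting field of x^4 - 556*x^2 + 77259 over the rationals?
[K:Q] = 4

f factors as (x^2 - 273)(x^2 - 283); the splitting field is K = Q(sqrt(273), sqrt(283)). Since 273, 283, and 77259 are all non-squares in Q, the three subfields Q(sqrt(273)), Q(sqrt(283)), Q(sqrt(77259)) are distinct degree-2 extensions, so [K:Q] = 4 (Klein four Galois group).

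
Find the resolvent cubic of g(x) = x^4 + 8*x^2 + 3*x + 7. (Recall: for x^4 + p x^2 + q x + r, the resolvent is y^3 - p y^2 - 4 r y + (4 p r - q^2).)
h(y) = y^3 - 8*y^2 - 28*y + 215

Identify coefficients: p = 8, q = 3, r = 7.
Plug into h(y) = y^3 - p y^2 - 4 r y + (4 p r - q^2):
  h(y) = y^3 - (8) y^2 - 4*(7) y + (4*(8)*(7) - (3)^2)
       = y^3 + (-8) y^2 + (-28) y + (215).
Simplifying: h(y) = y^3 - 8*y^2 - 28*y + 215.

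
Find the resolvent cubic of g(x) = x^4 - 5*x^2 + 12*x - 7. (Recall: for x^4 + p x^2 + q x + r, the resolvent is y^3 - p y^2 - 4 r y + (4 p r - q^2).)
h(y) = y^3 + 5*y^2 + 28*y - 4

Identify coefficients: p = -5, q = 12, r = -7.
Plug into h(y) = y^3 - p y^2 - 4 r y + (4 p r - q^2):
  h(y) = y^3 - (-5) y^2 - 4*(-7) y + (4*(-5)*(-7) - (12)^2)
       = y^3 + (5) y^2 + (28) y + (-4).
Simplifying: h(y) = y^3 + 5*y^2 + 28*y - 4.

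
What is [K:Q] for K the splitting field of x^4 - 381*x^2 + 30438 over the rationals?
[K:Q] = 4

f factors as (x^2 - 114)(x^2 - 267); the splitting field is K = Q(sqrt(114), sqrt(267)). Since 114, 267, and 30438 are all non-squares in Q, the three subfields Q(sqrt(114)), Q(sqrt(267)), Q(sqrt(30438)) are distinct degree-2 extensions, so [K:Q] = 4 (Klein four Galois group).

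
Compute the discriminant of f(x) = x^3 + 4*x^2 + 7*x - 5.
Δ = -2503

For x^3 + a x^2 + b x + c the discriminant is Δ = 18 a b c - 4 a^3 c + a^2 b^2 - 4 b^3 - 27 c^2.
Plug a = 4, b = 7, c = -5:
  18*(4)*(7)*(-5) - 4*(4)^3*(-5) + (4)^2*(7)^2 - 4*(7)^3 - 27*(-5)^2
  = -2520 + (1280) + 784 + (-1372) + (-675)
  = -2503.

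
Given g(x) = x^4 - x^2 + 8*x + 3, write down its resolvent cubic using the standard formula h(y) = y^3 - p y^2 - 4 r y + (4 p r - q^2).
h(y) = y^3 + y^2 - 12*y - 76

Identify coefficients: p = -1, q = 8, r = 3.
Plug into h(y) = y^3 - p y^2 - 4 r y + (4 p r - q^2):
  h(y) = y^3 - (-1) y^2 - 4*(3) y + (4*(-1)*(3) - (8)^2)
       = y^3 + (1) y^2 + (-12) y + (-76).
Simplifying: h(y) = y^3 + y^2 - 12*y - 76.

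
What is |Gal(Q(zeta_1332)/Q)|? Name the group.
|Gal(Q(zeta_1332)/Q)| = phi(1332) = 432; group ≅ (Z/1332Z)^* ≅ Z/2Z × Z/6Z × Z/36Z

The n-th cyclotomic polynomial Φ_1332(x) is the minimal polynomial of zeta_1332 over Q and has degree phi(1332) = 432. So Q(zeta_1332) is a degree-432 Galois extension with Galois group (Z/1332Z)^*. By CRT, (Z/1332Z)^* ≅ (Z/4Z)^* × (Z/9Z)^* × (Z/37Z)^*. Each prime-power unit group is (Z/4Z)^* ≅ Z/2Z; (Z/9Z)^* ≅ Z/6Z; (Z/37Z)^* ≅ Z/36Z. Hence Gal(Q(zeta_1332)/Q) ≅ Z/2Z × Z/6Z × Z/36Z.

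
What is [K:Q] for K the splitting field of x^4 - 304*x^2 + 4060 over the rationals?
[K:Q] = 4

f factors as (x^2 - 290)(x^2 - 14); the splitting field is K = Q(sqrt(290), sqrt(14)). Since 290, 14, and 4060 are all non-squares in Q, the three subfields Q(sqrt(290)), Q(sqrt(14)), Q(sqrt(4060)) are distinct degree-2 extensions, so [K:Q] = 4 (Klein four Galois group).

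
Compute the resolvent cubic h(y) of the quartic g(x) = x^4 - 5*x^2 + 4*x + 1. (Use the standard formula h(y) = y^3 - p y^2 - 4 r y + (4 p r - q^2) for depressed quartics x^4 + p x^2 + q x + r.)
h(y) = y^3 + 5*y^2 - 4*y - 36

Identify coefficients: p = -5, q = 4, r = 1.
Plug into h(y) = y^3 - p y^2 - 4 r y + (4 p r - q^2):
  h(y) = y^3 - (-5) y^2 - 4*(1) y + (4*(-5)*(1) - (4)^2)
       = y^3 + (5) y^2 + (-4) y + (-36).
Simplifying: h(y) = y^3 + 5*y^2 - 4*y - 36.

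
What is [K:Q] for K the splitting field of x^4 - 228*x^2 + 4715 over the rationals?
[K:Q] = 4

f factors as (x^2 - 23)(x^2 - 205); the splitting field is K = Q(sqrt(23), sqrt(205)). Since 23, 205, and 4715 are all non-squares in Q, the three subfields Q(sqrt(23)), Q(sqrt(205)), Q(sqrt(4715)) are distinct degree-2 extensions, so [K:Q] = 4 (Klein four Galois group).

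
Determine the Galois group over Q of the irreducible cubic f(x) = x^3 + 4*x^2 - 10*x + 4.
Gal(K/Q) = S_3 (symmetric group of order 6)

Compute the discriminant of x^3 + (4)*x^2 + (-10)*x + (4): Δ = 1264. Since Δ is not a rational square, the Galois group is not contained in A_3; it must be the full S_3 (irreducibility of the cubic rules out anything smaller).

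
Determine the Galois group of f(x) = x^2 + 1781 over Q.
Gal(K/Q) = Z/2Z (cyclic of order 2)

x^2 + 1781 is irreducible over Q since -1781 is not a rational square. The splitting field Q(sqrt(-1781)) has degree 2 over Q, and its unique nontrivial automorphism is sqrt(-1781) ↦ -sqrt(-1781). Hence Gal(Q(sqrt(-1781))/Q) = Z/2Z.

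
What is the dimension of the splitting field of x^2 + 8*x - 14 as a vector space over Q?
[K:Q] = 2

The discriminant of x^2 + (8)*x + (-14) is b^2 - 4c = 64 - (-56) = 120. Since 120 is not a perfect square in Q, the polynomial is irreducible over Q. Its two roots generate a degree-2 extension, so [K:Q] = 2.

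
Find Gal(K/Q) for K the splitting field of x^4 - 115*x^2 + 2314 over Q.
Gal(K/Q) = V_4 (Klein four-group, Z/2Z × Z/2Z)

f factors as (x^2 - 89)(x^2 - 26), so the splitting field is K = Q(sqrt(89), sqrt(26)). The elements 89, 26, 2314 are all non-squares in Q, so sqrt(89) and sqrt(26) generate independent quadratic extensions. Thus [K:Q] = 4 and Gal(K/Q) is generated by the two order-2 automorphisms sqrt(89) ↦ -sqrt(89) and sqrt(26) ↦ -sqrt(26), giving V_4.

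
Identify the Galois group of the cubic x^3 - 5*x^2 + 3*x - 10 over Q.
Gal(K/Q) = S_3 (symmetric group of order 6)

Compute the discriminant of x^3 + (-5)*x^2 + (3)*x + (-10): Δ = -4883. Since Δ is not a rational square, the Galois group is not contained in A_3; it must be the full S_3 (irreducibility of the cubic rules out anything smaller).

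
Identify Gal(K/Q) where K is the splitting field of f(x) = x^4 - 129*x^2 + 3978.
Gal(K/Q) = V_4 (Klein four-group, Z/2Z × Z/2Z)

f factors as (x^2 - 78)(x^2 - 51), so the splitting field is K = Q(sqrt(78), sqrt(51)). The elements 78, 51, 3978 are all non-squares in Q, so sqrt(78) and sqrt(51) generate independent quadratic extensions. Thus [K:Q] = 4 and Gal(K/Q) is generated by the two order-2 automorphisms sqrt(78) ↦ -sqrt(78) and sqrt(51) ↦ -sqrt(51), giving V_4.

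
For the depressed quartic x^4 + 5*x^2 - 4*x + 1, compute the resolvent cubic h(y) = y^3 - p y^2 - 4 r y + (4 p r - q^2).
h(y) = y^3 - 5*y^2 - 4*y + 4

Identify coefficients: p = 5, q = -4, r = 1.
Plug into h(y) = y^3 - p y^2 - 4 r y + (4 p r - q^2):
  h(y) = y^3 - (5) y^2 - 4*(1) y + (4*(5)*(1) - (-4)^2)
       = y^3 + (-5) y^2 + (-4) y + (4).
Simplifying: h(y) = y^3 - 5*y^2 - 4*y + 4.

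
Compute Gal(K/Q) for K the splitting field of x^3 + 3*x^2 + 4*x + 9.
Gal(K/Q) = S_3 (symmetric group of order 6)

Compute the discriminant of x^3 + (3)*x^2 + (4)*x + (9): Δ = -1327. Since Δ is not a rational square, the Galois group is not contained in A_3; it must be the full S_3 (irreducibility of the cubic rules out anything smaller).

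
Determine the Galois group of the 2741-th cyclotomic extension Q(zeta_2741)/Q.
|Gal(Q(zeta_2741)/Q)| = phi(2741) = 2740; group ≅ (Z/2741Z)^* ≅ Z/2740Z

The n-th cyclotomic polynomial Φ_2741(x) is the minimal polynomial of zeta_2741 over Q and has degree phi(2741) = 2740. So Q(zeta_2741) is a degree-2740 Galois extension with Galois group (Z/2741Z)^*. (Z/2741Z)^* is cyclic since 2741 is an odd prime power (or 4). Hence Gal(Q(zeta_2741)/Q) ≅ Z/2740Z.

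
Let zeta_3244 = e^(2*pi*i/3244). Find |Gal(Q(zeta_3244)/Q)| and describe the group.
|Gal(Q(zeta_3244)/Q)| = phi(3244) = 1620; group ≅ (Z/3244Z)^* ≅ Z/2Z × Z/810Z

The n-th cyclotomic polynomial Φ_3244(x) is the minimal polynomial of zeta_3244 over Q and has degree phi(3244) = 1620. So Q(zeta_3244) is a degree-1620 Galois extension with Galois group (Z/3244Z)^*. By CRT, (Z/3244Z)^* ≅ (Z/4Z)^* × (Z/811Z)^*. Each prime-power unit group is (Z/4Z)^* ≅ Z/2Z; (Z/811Z)^* ≅ Z/810Z. Hence Gal(Q(zeta_3244)/Q) ≅ Z/2Z × Z/810Z.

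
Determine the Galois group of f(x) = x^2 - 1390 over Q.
Gal(K/Q) = Z/2Z (cyclic of order 2)

x^2 - 1390 is irreducible over Q since 1390 is not a rational square. The splitting field Q(sqrt(1390)) has degree 2 over Q, and its unique nontrivial automorphism is sqrt(1390) ↦ -sqrt(1390). Hence Gal(Q(sqrt(1390))/Q) = Z/2Z.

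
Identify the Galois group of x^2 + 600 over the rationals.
Gal(K/Q) = Z/2Z (cyclic of order 2)

x^2 + 600 is irreducible over Q since -600 is not a rational square. The splitting field Q(sqrt(-600)) has degree 2 over Q, and its unique nontrivial automorphism is sqrt(-600) ↦ -sqrt(-600). Hence Gal(Q(sqrt(-600))/Q) = Z/2Z.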